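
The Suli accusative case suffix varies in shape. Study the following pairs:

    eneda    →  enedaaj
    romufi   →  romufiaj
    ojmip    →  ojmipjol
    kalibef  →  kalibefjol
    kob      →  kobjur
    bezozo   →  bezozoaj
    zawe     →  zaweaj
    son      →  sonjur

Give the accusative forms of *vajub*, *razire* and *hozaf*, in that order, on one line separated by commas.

vajubjur, razireaj, hozafjol

The pattern is voicing of the final sound: -jol when the stem ends in a voiceless consonant (*ojmip*, *kalibef*); -jur when the stem ends in a voiced consonant (*kob*, *son*); -aj when the stem ends in a vowel (*eneda*, *romufi*, *bezozo*, *zawe*).
Since the final sound of *vajub* is /b/ (a voiced consonant), it takes -jur, giving *vajubjur*.
The final sound of *razire* is /e/, which is a vowel, so the suffix is -aj, giving *razireaj*.
Since the final sound of *hozaf* is /f/ (a voiceless consonant), it takes -jol, giving *hozafjol*.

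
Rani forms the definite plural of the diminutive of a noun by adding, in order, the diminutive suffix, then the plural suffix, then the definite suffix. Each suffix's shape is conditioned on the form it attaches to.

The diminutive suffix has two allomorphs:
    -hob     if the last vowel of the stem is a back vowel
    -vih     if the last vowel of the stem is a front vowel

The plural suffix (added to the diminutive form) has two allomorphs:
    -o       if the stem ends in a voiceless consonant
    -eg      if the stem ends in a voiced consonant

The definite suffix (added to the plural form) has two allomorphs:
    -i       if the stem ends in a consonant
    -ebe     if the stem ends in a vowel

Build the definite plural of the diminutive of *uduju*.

udujuhobegi

Since the last vowel of *uduju* is /u/ (a back vowel), it takes -hob, giving *udujuhob*.
Since the final consonant of the diminutive form *udujuhob* is /b/ (voiced), it takes -eg, giving *udujuhobeg*.
The plural form *udujuhobeg*: final sound = /g/, a consonant → -i → *udujuhobegi*.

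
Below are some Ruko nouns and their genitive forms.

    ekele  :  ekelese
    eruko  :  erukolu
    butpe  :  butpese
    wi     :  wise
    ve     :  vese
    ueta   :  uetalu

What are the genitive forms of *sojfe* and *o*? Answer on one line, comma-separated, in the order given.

Looking at the last vowel of each stem: -se when the last vowel of the stem is a front vowel (*ekele*, *butpe*, *wi*, *ve*); -lu when the last vowel of the stem is a back vowel (*eruko*, *ueta*).
*sojfe* — last vowel /e/ (a front vowel) → -se → *sojfese*.
The last vowel of *o* is /o/, which is a back vowel, so the suffix is -lu, giving *olu*.

sojfese, olu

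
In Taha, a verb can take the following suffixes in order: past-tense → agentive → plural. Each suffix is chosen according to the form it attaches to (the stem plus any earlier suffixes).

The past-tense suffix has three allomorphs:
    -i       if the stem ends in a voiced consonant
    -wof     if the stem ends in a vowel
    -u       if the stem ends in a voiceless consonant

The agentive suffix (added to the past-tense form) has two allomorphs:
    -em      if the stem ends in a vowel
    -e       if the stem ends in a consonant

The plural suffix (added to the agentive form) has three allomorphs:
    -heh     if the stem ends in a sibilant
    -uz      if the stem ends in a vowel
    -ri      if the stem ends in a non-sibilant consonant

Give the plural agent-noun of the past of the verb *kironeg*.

The final sound of *kironeg* is /g/, which is a voiced consonant, so the past-tense suffix is -i, giving *kironegi*.
The past-tense form *kironegi* — final sound /i/ (a vowel) → -em → *kironegiem*.
The agentive form *kironegiem*: final sound = /m/, a non-sibilant consonant → -ri → *kironegiemri*.

kironegiemri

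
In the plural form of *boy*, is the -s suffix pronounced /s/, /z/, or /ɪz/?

/z/

The stem *boy* ends in a voiced non-sibilant sound.
The plural suffix surfaces as /ɪz/ after sibilants, /s/ after other voiceless consonants, and /z/ after other voiced sounds.
So the plural -s on *boy* is pronounced /z/.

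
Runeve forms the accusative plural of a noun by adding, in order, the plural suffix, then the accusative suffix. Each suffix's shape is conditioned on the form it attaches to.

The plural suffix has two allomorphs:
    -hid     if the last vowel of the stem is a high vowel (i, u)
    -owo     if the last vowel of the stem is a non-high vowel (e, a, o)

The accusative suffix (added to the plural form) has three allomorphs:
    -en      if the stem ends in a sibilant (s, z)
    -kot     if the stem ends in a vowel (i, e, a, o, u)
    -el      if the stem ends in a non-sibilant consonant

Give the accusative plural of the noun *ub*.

ubhidel

*ub* — last vowel /u/ (a high vowel) → -hid → *ubhid*.
The plural form *ubhid*: final sound = /d/, a non-sibilant consonant → -el → *ubhidel*.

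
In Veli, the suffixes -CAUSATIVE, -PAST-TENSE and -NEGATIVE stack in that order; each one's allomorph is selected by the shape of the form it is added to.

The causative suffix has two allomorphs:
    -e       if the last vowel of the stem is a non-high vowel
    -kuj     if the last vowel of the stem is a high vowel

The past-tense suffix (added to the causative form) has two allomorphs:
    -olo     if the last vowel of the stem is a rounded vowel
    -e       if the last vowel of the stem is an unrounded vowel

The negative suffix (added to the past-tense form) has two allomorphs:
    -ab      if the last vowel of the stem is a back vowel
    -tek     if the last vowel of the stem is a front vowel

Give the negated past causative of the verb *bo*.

The last vowel of *bo* is /o/, which is a non-high vowel, so the causative suffix is -e, giving *boe*.
The causative form *boe*: last vowel = /e/, an unrounded vowel → -e → *boee*.
The past-tense form *boee* — last vowel /e/ (a front vowel) → -tek → *boeetek*.

boeetek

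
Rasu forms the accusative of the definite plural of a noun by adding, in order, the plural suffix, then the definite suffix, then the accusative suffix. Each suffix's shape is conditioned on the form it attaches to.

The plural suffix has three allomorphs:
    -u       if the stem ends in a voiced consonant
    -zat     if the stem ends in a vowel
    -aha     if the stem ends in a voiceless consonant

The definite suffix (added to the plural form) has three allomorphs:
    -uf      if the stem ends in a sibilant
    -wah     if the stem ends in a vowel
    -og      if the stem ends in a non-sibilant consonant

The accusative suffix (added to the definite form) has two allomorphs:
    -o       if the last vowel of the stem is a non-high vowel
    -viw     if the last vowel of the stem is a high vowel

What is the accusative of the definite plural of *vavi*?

*vavi*: final sound = /i/, a vowel → -zat → *vavizat*.
The plural form *vavizat* — final sound /t/ (a non-sibilant consonant) → -og → *vavizatog*.
The last vowel of the definite form *vavizatog* is /o/, which is a non-high vowel, so the accusative suffix is -o, giving *vavizatogo*.

vavizatogo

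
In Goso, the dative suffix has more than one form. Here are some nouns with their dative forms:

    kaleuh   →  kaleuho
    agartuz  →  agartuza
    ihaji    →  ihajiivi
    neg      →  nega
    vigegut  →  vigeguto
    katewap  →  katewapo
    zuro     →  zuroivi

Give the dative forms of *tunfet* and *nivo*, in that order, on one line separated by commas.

tunfeto, nivoivi

The alternation tracks the final sound of the stem — -o when the stem ends in a voiceless consonant (*kaleuh*, *vigegut*, *katewap*); -a when the stem ends in a voiced consonant (*agartuz*, *neg*); -ivi when the stem ends in a vowel (*ihaji*, *zuro*).
*tunfet*: final sound = /t/, a voiceless consonant → -o → *tunfeto*.
The final sound of *nivo* is /o/, which is a vowel, so the suffix is -ivi, giving *nivoivi*.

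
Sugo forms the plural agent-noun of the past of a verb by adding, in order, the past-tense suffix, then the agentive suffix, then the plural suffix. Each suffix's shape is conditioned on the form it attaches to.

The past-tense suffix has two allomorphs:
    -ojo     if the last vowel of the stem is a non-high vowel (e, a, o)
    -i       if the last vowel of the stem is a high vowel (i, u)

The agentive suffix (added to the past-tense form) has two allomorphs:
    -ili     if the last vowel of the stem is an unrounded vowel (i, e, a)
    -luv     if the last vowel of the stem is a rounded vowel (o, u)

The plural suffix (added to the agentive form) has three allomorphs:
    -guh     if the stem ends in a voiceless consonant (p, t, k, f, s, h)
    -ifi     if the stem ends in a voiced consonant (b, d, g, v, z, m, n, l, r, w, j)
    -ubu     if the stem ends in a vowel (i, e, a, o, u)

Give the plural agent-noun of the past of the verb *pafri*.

pafriiiliubu

The last vowel of *pafri* is /i/, which is a high vowel, so the past-tense suffix is -i, giving *pafrii*.
The past-tense form *pafrii* — last vowel /i/ (an unrounded vowel) → -ili → *pafriiili*.
The agentive form *pafriiili* — final sound /i/ (a vowel) → -ubu → *pafriiiliubu*.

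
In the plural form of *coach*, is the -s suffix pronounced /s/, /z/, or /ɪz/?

/ɪz/

The stem *coach* ends in a sibilant (/s, z, ʃ, ʒ, tʃ, dʒ/).
The plural suffix surfaces as /ɪz/ after sibilants, /s/ after other voiceless consonants, and /z/ after other voiced sounds.
So the plural -s on *coach* is pronounced /ɪz/.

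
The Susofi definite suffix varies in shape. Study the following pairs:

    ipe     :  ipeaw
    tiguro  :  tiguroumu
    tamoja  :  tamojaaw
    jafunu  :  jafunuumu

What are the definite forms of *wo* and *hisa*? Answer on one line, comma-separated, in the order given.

woumu, hisaaw

Looking at the last vowel of each stem: -umu when the last vowel of the stem is a rounded vowel (*tiguro*, *jafunu*); -aw when the last vowel of the stem is an unrounded vowel (*ipe*, *tamoja*).
*wo* — last vowel /o/ (a rounded vowel) → -umu → *woumu*.
Since the last vowel of *hisa* is /a/ (an unrounded vowel), it takes -aw, giving *hisaaw*.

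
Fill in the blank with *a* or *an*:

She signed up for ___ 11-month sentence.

an

The indefinite article is chosen by the initial *sound* of the following word, not its spelling.
The number *11* is spoken "eleven", beginning with /ɪˈlɛvən/ — a vowel sound.
So the article is *an*: She signed up for an 11-month sentence.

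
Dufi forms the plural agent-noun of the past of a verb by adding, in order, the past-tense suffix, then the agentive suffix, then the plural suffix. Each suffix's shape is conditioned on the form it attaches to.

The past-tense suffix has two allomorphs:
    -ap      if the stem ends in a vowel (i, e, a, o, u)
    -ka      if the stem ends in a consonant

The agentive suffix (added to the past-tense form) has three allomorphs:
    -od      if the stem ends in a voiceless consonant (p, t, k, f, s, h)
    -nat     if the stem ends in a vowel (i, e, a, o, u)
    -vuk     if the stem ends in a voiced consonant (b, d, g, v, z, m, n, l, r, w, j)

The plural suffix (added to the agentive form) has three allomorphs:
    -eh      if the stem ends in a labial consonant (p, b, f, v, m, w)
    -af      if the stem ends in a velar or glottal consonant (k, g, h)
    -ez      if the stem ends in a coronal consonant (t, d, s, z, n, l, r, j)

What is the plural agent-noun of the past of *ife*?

*ife* — final sound /e/ (a vowel) → -ap → *ifeap*.
The past-tense form *ifeap* — final sound /p/ (a voiceless consonant) → -od → *ifeapod*.
The agentive form *ifeapod*: final consonant = /d/, coronal → -ez → *ifeapodez*.

ifeapodez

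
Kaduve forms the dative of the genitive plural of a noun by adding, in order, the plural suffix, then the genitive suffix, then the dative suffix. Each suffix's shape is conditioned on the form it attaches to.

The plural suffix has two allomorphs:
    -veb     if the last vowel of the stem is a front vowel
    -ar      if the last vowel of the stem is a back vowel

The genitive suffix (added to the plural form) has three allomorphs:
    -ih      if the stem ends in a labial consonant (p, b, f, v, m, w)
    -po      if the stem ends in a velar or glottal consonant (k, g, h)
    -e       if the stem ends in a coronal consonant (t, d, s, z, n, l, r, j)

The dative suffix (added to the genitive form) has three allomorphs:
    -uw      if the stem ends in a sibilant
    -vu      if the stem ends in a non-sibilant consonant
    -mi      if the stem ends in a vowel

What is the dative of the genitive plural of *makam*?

makamaremi

The last vowel of *makam* is /a/, which is a back vowel, so the plural suffix is -ar, giving *makamar*.
The plural form *makamar*: final consonant = /r/, coronal → -e → *makamare*.
The final sound of the genitive form *makamare* is /e/, which is a vowel, so the dative suffix is -mi, giving *makamaremi*.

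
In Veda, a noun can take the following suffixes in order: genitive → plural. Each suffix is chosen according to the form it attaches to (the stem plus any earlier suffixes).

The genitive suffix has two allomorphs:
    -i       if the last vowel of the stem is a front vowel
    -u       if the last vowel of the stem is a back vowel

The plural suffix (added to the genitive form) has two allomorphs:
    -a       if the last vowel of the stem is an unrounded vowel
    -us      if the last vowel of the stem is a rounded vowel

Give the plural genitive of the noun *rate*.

The last vowel of *rate* is /e/, which is a front vowel, so the genitive suffix is -i, giving *ratei*.
The genitive form *ratei*: last vowel = /i/, an unrounded vowel → -a → *rateia*.

rateia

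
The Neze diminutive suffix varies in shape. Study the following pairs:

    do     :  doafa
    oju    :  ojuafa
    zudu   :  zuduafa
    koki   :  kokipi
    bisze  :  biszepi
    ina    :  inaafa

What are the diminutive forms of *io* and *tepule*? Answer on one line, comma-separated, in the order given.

ioafa, tepulepi

The suffix is conditioned by the last vowel: -pi when the last vowel of the stem is a front vowel (*koki*, *bisze*); -afa when the last vowel of the stem is a back vowel (*do*, *oju*, *zudu*, *ina*).
Since the last vowel of *io* is /o/ (a back vowel), it takes -afa, giving *ioafa*.
*tepule* — last vowel /e/ (a front vowel) → -pi → *tepulepi*.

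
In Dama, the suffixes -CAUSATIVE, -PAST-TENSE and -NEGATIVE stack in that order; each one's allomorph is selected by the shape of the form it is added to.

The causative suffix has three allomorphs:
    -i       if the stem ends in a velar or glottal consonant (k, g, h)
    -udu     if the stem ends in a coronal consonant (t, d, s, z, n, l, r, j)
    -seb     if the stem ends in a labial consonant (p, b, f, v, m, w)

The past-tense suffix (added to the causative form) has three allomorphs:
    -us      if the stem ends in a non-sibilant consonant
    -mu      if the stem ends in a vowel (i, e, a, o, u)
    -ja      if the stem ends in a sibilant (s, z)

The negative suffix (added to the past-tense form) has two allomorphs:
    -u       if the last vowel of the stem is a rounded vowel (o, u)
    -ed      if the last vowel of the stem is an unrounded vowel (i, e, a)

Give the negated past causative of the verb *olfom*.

*olfom* — final consonant /m/ (labial) → -seb → *olfomseb*.
The causative form *olfomseb* — final sound /b/ (a non-sibilant consonant) → -us → *olfomsebus*.
The past-tense form *olfomsebus*: last vowel = /u/, a rounded vowel → -u → *olfomsebusu*.

olfomsebusu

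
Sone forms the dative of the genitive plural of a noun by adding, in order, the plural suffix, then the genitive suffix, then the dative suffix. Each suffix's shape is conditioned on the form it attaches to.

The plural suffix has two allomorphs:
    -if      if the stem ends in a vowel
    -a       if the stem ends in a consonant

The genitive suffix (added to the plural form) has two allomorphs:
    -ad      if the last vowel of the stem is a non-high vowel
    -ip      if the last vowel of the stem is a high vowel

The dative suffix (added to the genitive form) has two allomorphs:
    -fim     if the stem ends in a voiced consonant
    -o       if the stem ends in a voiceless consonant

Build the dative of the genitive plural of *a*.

*a* — final sound /a/ (a vowel) → -if → *aif*.
The plural form *aif* — last vowel /i/ (a high vowel) → -ip → *aifip*.
Since the final consonant of the genitive form *aifip* is /p/ (voiceless), it takes -o, giving *aifipo*.

aifipo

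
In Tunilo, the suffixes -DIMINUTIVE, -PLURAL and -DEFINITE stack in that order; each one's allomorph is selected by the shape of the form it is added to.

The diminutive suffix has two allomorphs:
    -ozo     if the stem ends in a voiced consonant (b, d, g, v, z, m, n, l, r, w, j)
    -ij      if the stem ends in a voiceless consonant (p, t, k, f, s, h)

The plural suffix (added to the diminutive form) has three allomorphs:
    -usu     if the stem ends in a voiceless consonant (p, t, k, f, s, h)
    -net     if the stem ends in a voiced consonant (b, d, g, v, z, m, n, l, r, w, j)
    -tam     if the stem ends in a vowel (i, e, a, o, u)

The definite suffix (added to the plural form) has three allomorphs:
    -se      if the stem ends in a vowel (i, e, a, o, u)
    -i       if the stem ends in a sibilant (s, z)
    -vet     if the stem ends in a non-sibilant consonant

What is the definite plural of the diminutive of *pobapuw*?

*pobapuw* — final consonant /w/ (voiced) → -ozo → *pobapuwozo*.
The diminutive form *pobapuwozo* — final sound /o/ (a vowel) → -tam → *pobapuwozotam*.
The final sound of the plural form *pobapuwozotam* is /m/, which is a non-sibilant consonant, so the definite suffix is -vet, giving *pobapuwozotamvet*.

pobapuwozotamvet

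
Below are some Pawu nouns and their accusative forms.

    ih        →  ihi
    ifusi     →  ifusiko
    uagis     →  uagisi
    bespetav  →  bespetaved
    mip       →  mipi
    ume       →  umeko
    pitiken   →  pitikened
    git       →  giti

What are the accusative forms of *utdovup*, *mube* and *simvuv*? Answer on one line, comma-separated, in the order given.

utdovupi, mubeko, simvuved

The suffix is conditioned by the final sound: -i when the stem ends in a voiceless consonant (*ih*, *uagis*, *mip*, *git*); -ed when the stem ends in a voiced consonant (*bespetav*, *pitiken*); -ko when the stem ends in a vowel (*ifusi*, *ume*).
Since the final sound of *utdovup* is /p/ (a voiceless consonant), it takes -i, giving *utdovupi*.
*mube* — final sound /e/ (a vowel) → -ko → *mubeko*.
*simvuv* — final sound /v/ (a voiced consonant) → -ed → *simvuved*.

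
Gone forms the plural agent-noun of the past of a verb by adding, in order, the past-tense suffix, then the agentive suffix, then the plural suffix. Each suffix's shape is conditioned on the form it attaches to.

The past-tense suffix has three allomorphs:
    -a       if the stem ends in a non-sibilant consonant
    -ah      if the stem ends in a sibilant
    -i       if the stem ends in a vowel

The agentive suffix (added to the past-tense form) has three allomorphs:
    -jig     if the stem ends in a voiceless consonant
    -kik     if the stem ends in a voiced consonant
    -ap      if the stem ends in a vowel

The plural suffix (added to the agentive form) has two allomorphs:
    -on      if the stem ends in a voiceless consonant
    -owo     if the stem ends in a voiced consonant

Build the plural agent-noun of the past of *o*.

*o* — final sound /o/ (a vowel) → -i → *oi*.
The past-tense form *oi* — final sound /i/ (a vowel) → -ap → *oiap*.
The agentive form *oiap*: final consonant = /p/, voiceless → -on → *oiapon*.

oiapon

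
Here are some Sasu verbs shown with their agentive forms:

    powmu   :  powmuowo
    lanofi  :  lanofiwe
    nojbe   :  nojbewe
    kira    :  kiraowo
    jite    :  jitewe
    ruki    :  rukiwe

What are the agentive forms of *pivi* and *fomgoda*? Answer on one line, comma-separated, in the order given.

The alternation tracks the last vowel of the stem — -we when the last vowel of the stem is a front vowel (*lanofi*, *nojbe*, *jite*, *ruki*); -owo when the last vowel of the stem is a back vowel (*powmu*, *kira*).
*pivi*: last vowel = /i/, a front vowel → -we → *piviwe*.
*fomgoda* — last vowel /a/ (a back vowel) → -owo → *fomgodaowo*.

piviwe, fomgodaowo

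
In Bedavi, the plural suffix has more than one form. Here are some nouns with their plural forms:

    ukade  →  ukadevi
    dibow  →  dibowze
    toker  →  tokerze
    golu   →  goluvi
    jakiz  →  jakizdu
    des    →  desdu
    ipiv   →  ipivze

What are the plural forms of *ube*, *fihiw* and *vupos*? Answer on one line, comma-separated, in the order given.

The pattern is sibilance of the final sound: -du when the stem ends in a sibilant (*jakiz*, *des*); -ze when the stem ends in a non-sibilant consonant (*dibow*, *toker*, *ipiv*); -vi when the stem ends in a vowel (*ukade*, *golu*).
The final sound of *ube* is /e/, which is a vowel, so the suffix is -vi, giving *ubevi*.
*fihiw*: final sound = /w/, a non-sibilant consonant → -ze → *fihiwze*.
The final sound of *vupos* is /s/, which is a sibilant, so the suffix is -du, giving *vuposdu*.

ubevi, fihiwze, vuposdu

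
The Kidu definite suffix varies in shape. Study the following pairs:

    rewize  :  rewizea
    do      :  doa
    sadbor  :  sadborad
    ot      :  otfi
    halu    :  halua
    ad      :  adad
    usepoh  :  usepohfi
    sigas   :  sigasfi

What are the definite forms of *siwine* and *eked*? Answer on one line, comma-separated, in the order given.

The alternation tracks the final sound of the stem — -fi when the stem ends in a voiceless consonant (*ot*, *usepoh*, *sigas*); -ad when the stem ends in a voiced consonant (*sadbor*, *ad*); -a when the stem ends in a vowel (*rewize*, *do*, *halu*).
Since the final sound of *siwine* is /e/ (a vowel), it takes -a, giving *siwinea*.
*eked* — final sound /d/ (a voiced consonant) → -ad → *ekedad*.

siwinea, ekedad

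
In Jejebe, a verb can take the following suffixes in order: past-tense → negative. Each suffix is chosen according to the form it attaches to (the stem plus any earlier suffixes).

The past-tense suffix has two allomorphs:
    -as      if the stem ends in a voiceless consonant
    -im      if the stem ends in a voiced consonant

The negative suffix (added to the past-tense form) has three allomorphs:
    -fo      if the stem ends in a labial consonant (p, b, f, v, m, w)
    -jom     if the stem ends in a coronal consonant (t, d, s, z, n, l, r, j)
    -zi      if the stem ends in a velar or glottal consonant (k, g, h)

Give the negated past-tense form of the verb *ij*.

*ij*: final consonant = /j/, voiced → -im → *ijim*.
The final consonant of the past-tense form *ijim* is /m/, which is labial, so the negative suffix is -fo, giving *ijimfo*.

ijimfo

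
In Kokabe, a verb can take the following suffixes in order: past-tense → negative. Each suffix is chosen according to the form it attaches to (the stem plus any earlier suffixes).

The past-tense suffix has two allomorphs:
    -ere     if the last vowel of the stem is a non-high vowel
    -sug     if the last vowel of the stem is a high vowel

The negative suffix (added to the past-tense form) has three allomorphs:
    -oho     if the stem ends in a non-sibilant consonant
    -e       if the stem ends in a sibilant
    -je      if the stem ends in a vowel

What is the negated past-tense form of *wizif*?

wizifsugoho

Since the last vowel of *wizif* is /i/ (a high vowel), it takes -sug, giving *wizifsug*.
The final sound of the past-tense form *wizifsug* is /g/, which is a non-sibilant consonant, so the negative suffix is -oho, giving *wizifsugoho*.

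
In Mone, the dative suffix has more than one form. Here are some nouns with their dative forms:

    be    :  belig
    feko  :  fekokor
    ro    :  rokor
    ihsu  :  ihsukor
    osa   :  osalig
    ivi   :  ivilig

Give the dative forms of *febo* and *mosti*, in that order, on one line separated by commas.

febokor, mostilig

The alternation tracks the last vowel of the stem — -kor when the last vowel of the stem is a rounded vowel (*feko*, *ro*, *ihsu*); -lig when the last vowel of the stem is an unrounded vowel (*be*, *osa*, *ivi*).
*febo* — last vowel /o/ (a rounded vowel) → -kor → *febokor*.
Since the last vowel of *mosti* is /i/ (an unrounded vowel), it takes -lig, giving *mostilig*.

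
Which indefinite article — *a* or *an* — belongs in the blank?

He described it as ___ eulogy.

a

The indefinite article is chosen by the initial *sound* of the following word, not its spelling.
*eulogy* begins with the sound /juː/ (eu pronounced /juː/) — a consonant sound.
So the article is *a*: He described it as a eulogy.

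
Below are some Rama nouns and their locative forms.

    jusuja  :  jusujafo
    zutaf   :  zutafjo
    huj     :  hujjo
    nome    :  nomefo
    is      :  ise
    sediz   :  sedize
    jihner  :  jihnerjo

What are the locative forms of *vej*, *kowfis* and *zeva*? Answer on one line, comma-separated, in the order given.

The alternation tracks the final sound of the stem — -e when the stem ends in a sibilant (*is*, *sediz*); -jo when the stem ends in a non-sibilant consonant (*zutaf*, *huj*, *jihner*); -fo when the stem ends in a vowel (*jusuja*, *nome*).
The final sound of *vej* is /j/, which is a non-sibilant consonant, so the suffix is -jo, giving *vejjo*.
Since the final sound of *kowfis* is /s/ (a sibilant), it takes -e, giving *kowfise*.
Since the final sound of *zeva* is /a/ (a vowel), it takes -fo, giving *zevafo*.

vejjo, kowfise, zevafo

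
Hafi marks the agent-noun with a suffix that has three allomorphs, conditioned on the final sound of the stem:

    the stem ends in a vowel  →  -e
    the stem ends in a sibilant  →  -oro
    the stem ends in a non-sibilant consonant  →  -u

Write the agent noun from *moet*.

Since the final sound of *moet* is /t/ (a non-sibilant consonant), it takes -u, giving *moetu*.

moetu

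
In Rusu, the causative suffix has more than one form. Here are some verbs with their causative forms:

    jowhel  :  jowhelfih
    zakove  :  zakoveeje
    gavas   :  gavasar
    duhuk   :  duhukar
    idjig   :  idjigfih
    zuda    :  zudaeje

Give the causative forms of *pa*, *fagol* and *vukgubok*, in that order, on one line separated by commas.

The alternation tracks the final sound of the stem — -ar when the stem ends in a voiceless consonant (*gavas*, *duhuk*); -fih when the stem ends in a voiced consonant (*jowhel*, *idjig*); -eje when the stem ends in a vowel (*zakove*, *zuda*).
*pa*: final sound = /a/, a vowel → -eje → *paeje*.
*fagol*: final sound = /l/, a voiced consonant → -fih → *fagolfih*.
Since the final sound of *vukgubok* is /k/ (a voiceless consonant), it takes -ar, giving *vukgubokar*.

paeje, fagolfih, vukgubokar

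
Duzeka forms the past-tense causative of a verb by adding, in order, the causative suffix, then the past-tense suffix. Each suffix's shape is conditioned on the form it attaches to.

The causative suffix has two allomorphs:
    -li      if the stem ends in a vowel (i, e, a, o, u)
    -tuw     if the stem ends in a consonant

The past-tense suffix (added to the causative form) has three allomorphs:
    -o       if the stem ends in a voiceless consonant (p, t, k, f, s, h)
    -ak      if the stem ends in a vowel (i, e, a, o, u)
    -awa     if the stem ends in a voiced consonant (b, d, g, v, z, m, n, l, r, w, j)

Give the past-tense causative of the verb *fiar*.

fiartuwawa

*fiar*: final sound = /r/, a consonant → -tuw → *fiartuw*.
The causative form *fiartuw* — final sound /w/ (a voiced consonant) → -awa → *fiartuwawa*.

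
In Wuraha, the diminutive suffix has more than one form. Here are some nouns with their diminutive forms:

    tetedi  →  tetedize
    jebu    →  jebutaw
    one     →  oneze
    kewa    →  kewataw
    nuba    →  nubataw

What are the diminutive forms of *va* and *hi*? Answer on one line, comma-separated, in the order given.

The pattern is front/back vowel harmony: -ze when the last vowel of the stem is a front vowel (*tetedi*, *one*); -taw when the last vowel of the stem is a back vowel (*jebu*, *kewa*, *nuba*).
*va*: last vowel = /a/, a back vowel → -taw → *vataw*.
The last vowel of *hi* is /i/, which is a front vowel, so the suffix is -ze, giving *hize*.

vataw, hize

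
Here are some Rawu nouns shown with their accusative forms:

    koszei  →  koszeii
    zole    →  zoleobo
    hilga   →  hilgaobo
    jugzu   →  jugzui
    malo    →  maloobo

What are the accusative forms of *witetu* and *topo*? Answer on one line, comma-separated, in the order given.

witetui, topoobo

The pattern is height harmony: -i when the last vowel of the stem is a high vowel (*koszei*, *jugzu*); -obo when the last vowel of the stem is a non-high vowel (*zole*, *hilga*, *malo*).
Since the last vowel of *witetu* is /u/ (a high vowel), it takes -i, giving *witetui*.
*topo* — last vowel /o/ (a non-high vowel) → -obo → *topoobo*.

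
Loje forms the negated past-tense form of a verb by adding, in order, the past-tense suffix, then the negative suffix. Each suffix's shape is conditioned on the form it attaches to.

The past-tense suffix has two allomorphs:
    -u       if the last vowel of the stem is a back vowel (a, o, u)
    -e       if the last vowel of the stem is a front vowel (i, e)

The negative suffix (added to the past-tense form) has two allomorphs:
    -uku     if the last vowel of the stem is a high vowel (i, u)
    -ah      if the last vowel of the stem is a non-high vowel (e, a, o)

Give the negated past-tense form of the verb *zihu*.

*zihu*: last vowel = /u/, a back vowel → -u → *zihuu*.
The past-tense form *zihuu* — last vowel /u/ (a high vowel) → -uku → *zihuuuku*.

zihuuuku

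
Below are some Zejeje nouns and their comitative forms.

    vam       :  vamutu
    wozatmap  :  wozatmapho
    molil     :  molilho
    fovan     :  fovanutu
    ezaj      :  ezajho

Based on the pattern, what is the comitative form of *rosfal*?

The pattern is nasality of the final consonant: -utu when the stem ends in a nasal (*vam*, *fovan*); -ho when the stem ends in a non-nasal consonant (*wozatmap*, *molil*, *ezaj*).
Since the final consonant of *rosfal* is /l/ (non-nasal), it takes -ho, giving *rosfalho*.

rosfalho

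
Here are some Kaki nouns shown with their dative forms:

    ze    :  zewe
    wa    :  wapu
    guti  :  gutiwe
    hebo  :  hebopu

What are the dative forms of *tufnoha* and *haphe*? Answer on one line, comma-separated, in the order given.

tufnohapu, haphewe

Looking at the last vowel of each stem: -we when the last vowel of the stem is a front vowel (*ze*, *guti*); -pu when the last vowel of the stem is a back vowel (*wa*, *hebo*).
Since the last vowel of *tufnoha* is /a/ (a back vowel), it takes -pu, giving *tufnohapu*.
Since the last vowel of *haphe* is /e/ (a front vowel), it takes -we, giving *haphewe*.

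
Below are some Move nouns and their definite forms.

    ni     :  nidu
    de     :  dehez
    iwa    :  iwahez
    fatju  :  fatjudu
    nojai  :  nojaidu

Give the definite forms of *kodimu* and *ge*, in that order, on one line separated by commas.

The alternation tracks the last vowel of the stem — -du when the last vowel of the stem is a high vowel (*ni*, *fatju*, *nojai*); -hez when the last vowel of the stem is a non-high vowel (*de*, *iwa*).
Since the last vowel of *kodimu* is /u/ (a high vowel), it takes -du, giving *kodimudu*.
Since the last vowel of *ge* is /e/ (a non-high vowel), it takes -hez, giving *gehez*.

kodimudu, gehez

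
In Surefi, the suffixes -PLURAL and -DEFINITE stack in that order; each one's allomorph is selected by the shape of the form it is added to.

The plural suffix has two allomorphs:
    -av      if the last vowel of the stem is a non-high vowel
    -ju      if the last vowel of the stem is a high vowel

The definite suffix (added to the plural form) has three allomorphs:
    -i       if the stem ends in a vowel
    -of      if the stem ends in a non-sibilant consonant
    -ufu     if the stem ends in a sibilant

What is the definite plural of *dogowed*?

dogowedavof

The last vowel of *dogowed* is /e/, which is a non-high vowel, so the plural suffix is -av, giving *dogowedav*.
The plural form *dogowedav*: final sound = /v/, a non-sibilant consonant → -of → *dogowedavof*.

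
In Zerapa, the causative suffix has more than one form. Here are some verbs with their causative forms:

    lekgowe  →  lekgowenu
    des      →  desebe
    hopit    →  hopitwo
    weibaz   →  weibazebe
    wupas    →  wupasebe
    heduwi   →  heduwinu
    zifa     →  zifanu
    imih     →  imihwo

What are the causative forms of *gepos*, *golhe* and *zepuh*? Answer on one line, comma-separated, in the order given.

The pattern is sibilance of the final sound: -ebe when the stem ends in a sibilant (*des*, *weibaz*, *wupas*); -wo when the stem ends in a non-sibilant consonant (*hopit*, *imih*); -nu when the stem ends in a vowel (*lekgowe*, *heduwi*, *zifa*).
Since the final sound of *gepos* is /s/ (a sibilant), it takes -ebe, giving *geposebe*.
Since the final sound of *golhe* is /e/ (a vowel), it takes -nu, giving *golhenu*.
Since the final sound of *zepuh* is /h/ (a non-sibilant consonant), it takes -wo, giving *zepuhwo*.

geposebe, golhenu, zepuhwo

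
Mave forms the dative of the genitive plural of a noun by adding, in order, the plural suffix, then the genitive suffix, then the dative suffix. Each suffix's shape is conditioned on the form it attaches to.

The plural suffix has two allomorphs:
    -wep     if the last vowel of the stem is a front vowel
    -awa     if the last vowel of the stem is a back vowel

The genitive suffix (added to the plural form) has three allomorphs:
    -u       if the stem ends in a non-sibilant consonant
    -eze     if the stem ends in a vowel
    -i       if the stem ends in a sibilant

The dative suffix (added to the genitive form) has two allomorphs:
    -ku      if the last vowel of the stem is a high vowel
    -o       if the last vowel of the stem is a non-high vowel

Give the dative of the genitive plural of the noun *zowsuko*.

Since the last vowel of *zowsuko* is /o/ (a back vowel), it takes -awa, giving *zowsukoawa*.
The plural form *zowsukoawa*: final sound = /a/, a vowel → -eze → *zowsukoawaeze*.
The genitive form *zowsukoawaeze* — last vowel /e/ (a non-high vowel) → -o → *zowsukoawaezeo*.

zowsukoawaezeo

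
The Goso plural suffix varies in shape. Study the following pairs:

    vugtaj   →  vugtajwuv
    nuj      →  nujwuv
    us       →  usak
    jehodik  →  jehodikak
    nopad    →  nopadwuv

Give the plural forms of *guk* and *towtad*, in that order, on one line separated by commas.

The pattern is voicing of the final consonant: -ak when the stem ends in a voiceless consonant (*us*, *jehodik*); -wuv when the stem ends in a voiced consonant (*vugtaj*, *nuj*, *nopad*).
*guk*: final consonant = /k/, voiceless → -ak → *gukak*.
Since the final consonant of *towtad* is /d/ (voiced), it takes -wuv, giving *towtadwuv*.

gukak, towtadwuv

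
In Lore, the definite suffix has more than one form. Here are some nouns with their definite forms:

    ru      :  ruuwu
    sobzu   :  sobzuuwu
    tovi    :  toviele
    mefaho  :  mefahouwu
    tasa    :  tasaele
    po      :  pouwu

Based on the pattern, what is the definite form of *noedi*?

noediele

The suffix is conditioned by the last vowel: -uwu when the last vowel of the stem is a rounded vowel (*ru*, *sobzu*, *mefaho*, *po*); -ele when the last vowel of the stem is an unrounded vowel (*tovi*, *tasa*).
*noedi*: last vowel = /i/, an unrounded vowel → -ele → *noediele*.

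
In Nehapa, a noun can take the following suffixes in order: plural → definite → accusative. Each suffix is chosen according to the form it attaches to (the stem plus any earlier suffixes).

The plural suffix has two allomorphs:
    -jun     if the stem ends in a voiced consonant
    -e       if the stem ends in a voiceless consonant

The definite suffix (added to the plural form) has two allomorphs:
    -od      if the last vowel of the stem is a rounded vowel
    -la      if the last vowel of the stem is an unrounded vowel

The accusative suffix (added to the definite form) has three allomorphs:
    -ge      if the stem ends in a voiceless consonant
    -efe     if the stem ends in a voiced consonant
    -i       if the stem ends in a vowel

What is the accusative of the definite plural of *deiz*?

The final consonant of *deiz* is /z/, which is voiced, so the plural suffix is -jun, giving *deizjun*.
The plural form *deizjun*: last vowel = /u/, a rounded vowel → -od → *deizjunod*.
The definite form *deizjunod*: final sound = /d/, a voiced consonant → -efe → *deizjunodefe*.

deizjunodefe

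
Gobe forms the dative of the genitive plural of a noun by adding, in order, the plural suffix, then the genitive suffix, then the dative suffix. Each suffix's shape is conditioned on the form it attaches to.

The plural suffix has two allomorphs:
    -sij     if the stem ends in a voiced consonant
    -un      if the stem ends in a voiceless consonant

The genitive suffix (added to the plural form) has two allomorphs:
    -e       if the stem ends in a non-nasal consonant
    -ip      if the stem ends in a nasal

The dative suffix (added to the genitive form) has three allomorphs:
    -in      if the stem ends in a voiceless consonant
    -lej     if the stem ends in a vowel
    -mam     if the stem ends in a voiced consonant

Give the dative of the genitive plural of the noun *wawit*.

The final consonant of *wawit* is /t/, which is voiceless, so the plural suffix is -un, giving *wawitun*.
The final consonant of the plural form *wawitun* is /n/, which is a nasal, so the genitive suffix is -ip, giving *wawitunip*.
The genitive form *wawitunip*: final sound = /p/, a voiceless consonant → -in → *wawitunipin*.

wawitunipin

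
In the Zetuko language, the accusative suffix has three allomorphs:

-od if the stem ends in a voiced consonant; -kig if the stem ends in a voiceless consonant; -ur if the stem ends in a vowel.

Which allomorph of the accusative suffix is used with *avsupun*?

-od

Since the final sound of *avsupun* is /n/ (a voiced consonant), it takes -od.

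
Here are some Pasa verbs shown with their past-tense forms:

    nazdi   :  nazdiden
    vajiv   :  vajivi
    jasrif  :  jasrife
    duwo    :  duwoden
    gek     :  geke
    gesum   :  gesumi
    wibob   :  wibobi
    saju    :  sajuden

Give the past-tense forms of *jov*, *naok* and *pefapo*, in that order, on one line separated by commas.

jovi, naoke, pefapoden

The pattern is voicing of the final sound: -e when the stem ends in a voiceless consonant (*jasrif*, *gek*); -i when the stem ends in a voiced consonant (*vajiv*, *gesum*, *wibob*); -den when the stem ends in a vowel (*nazdi*, *duwo*, *saju*).
*jov*: final sound = /v/, a voiced consonant → -i → *jovi*.
The final sound of *naok* is /k/, which is a voiceless consonant, so the suffix is -e, giving *naoke*.
Since the final sound of *pefapo* is /o/ (a vowel), it takes -den, giving *pefapoden*.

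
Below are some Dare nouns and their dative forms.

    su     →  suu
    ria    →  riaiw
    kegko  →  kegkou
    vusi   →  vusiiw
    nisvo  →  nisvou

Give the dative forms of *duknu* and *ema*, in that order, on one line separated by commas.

The alternation tracks the last vowel of the stem — -u when the last vowel of the stem is a rounded vowel (*su*, *kegko*, *nisvo*); -iw when the last vowel of the stem is an unrounded vowel (*ria*, *vusi*).
Since the last vowel of *duknu* is /u/ (a rounded vowel), it takes -u, giving *duknuu*.
*ema* — last vowel /a/ (an unrounded vowel) → -iw → *emaiw*.

duknuu, emaiw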